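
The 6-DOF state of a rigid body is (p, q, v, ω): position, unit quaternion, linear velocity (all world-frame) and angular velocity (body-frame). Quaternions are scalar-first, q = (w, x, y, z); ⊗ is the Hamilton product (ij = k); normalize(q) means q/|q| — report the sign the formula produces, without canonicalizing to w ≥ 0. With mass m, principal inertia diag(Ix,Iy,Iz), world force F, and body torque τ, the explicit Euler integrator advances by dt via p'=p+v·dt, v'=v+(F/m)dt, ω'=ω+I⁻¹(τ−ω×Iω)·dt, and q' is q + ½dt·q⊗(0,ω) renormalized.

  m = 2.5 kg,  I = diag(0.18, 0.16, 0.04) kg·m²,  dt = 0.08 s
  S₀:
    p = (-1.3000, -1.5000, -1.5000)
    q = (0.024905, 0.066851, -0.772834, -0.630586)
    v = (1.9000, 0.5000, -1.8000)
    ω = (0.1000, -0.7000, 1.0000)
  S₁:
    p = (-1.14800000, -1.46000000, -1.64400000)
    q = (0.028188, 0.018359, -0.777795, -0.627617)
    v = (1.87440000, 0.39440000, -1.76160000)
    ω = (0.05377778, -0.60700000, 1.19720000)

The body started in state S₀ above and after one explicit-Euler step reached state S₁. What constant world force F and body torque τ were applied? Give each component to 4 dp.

ω₁ − ω₀ = (-0.04622222, 0.09300000, 0.19720000)
precession coupling = (0.0840, 0.0140, 0.0014)
I·α + gyro = (-0.0200, 0.2000, 0.1000)
Δv = v₁−v₀ = (-0.02560000, -0.10560000, 0.03840000)
F = m·Δv/dt = (-0.8000, -3.3000, 1.2000)

F = (-0.8000, -3.3000, 1.2000)
τ = (-0.0200, 0.2000, 0.1000)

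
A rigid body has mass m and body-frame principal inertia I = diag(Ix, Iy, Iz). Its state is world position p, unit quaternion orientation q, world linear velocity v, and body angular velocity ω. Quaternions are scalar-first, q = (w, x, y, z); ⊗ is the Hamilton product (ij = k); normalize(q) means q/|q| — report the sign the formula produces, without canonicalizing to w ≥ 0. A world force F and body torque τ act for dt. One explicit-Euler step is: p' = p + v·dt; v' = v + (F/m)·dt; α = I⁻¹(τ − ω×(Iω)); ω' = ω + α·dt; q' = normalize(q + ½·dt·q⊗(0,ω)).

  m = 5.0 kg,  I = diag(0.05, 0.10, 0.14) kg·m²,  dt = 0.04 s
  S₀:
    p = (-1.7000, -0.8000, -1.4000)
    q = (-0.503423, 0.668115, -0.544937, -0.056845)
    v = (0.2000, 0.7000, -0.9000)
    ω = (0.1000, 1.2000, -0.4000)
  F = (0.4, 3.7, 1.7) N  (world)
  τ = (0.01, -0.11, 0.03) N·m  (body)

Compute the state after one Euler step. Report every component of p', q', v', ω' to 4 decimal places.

(τ − ω×Iω)/I = (0.5840, -1.1360, 0.1714)
ω' = ω + α·dt = (0.1234, 1.1546, -0.3931)
q⊗(0,ω) = (0.5643749, 0.2358465, -0.3425461, 1.0576009)
updated quaternion q' = (-0.4920, 0.6726, -0.5516, -0.0357)
a = (0.0800, 0.7400, 0.3400)
p + v·dt = (-1.6920, -0.7720, -1.4360)
new velocity v' = (0.2032, 0.7296, -0.8864)

p' = (-1.6920, -0.7720, -1.4360)
q' = (-0.4920, 0.6726, -0.5516, -0.0357)
v' = (0.2032, 0.7296, -0.8864)
ω' = (0.1234, 1.1546, -0.3931)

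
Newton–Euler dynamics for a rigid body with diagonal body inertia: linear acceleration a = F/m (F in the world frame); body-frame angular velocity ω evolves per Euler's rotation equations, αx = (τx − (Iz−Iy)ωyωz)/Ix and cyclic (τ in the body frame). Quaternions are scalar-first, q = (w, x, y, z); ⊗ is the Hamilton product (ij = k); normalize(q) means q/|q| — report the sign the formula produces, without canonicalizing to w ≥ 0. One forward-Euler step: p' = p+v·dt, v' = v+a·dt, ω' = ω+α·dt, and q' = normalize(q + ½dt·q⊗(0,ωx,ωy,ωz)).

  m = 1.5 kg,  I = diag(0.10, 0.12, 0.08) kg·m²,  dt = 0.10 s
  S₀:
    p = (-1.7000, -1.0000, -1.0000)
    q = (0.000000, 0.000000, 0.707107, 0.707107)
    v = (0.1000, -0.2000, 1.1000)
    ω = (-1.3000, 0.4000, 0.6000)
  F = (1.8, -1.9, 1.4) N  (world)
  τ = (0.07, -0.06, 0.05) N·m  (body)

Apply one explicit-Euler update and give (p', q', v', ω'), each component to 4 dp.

a = F/m = (1.2000, -1.2667, 0.9333)
new position p' = (-1.6900, -1.0200, -0.8900)
new velocity v' = (0.2200, -0.3267, 1.1933)
precession coupling ω×(Iω) = (-0.0096, -0.0156, -0.0104)
angular accel α = (0.7960, -0.3700, 0.7550)
new body rate ω' = (-1.2204, 0.3630, 0.6755)
q⊗(0,ω) = (-0.7071070, 0.1414214, -0.9192391, 0.9192391)
q' = normalize(q + ½dt·q⊗(0,ω)) = (-0.0353, 0.0071, 0.6593, 0.7510)

p' = (-1.6900, -1.0200, -0.8900)
q' = (-0.0353, 0.0071, 0.6593, 0.7510)
v' = (0.2200, -0.3267, 1.1933)
ω' = (-1.2204, 0.3630, 0.6755)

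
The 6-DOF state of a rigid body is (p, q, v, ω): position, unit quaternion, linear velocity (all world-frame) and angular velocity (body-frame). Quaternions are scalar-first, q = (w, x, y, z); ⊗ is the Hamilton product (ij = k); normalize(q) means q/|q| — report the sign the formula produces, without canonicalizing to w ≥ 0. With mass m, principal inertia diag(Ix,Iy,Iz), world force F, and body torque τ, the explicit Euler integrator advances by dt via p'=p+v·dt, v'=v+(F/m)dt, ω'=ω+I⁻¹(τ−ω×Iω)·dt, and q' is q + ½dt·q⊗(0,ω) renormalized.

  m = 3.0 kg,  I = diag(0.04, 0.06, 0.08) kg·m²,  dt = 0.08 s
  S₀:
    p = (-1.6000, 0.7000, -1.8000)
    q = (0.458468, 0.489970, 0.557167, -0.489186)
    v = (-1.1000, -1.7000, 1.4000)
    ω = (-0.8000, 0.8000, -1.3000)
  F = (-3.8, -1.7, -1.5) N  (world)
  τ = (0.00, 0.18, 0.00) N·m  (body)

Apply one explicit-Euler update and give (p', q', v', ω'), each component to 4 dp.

a = F/m = (-1.2667, -0.5667, -0.5000)
new position p' = (-1.6880, 0.5640, -1.6880)
v' = v + a·dt = (-1.2013, -1.7453, 1.3600)
precession coupling ω×(Iω) = (-0.0208, -0.0416, -0.0128)
(τ − ω×Iω)/I = (0.5200, 3.6933, 0.1600)
ω' = ω + α·dt = (-0.7584, 1.0955, -1.2872)
Hamilton product q⊗(0,ω) = (-0.6896994, -0.6997427, 1.3950842, 0.2417012)
q' = normalize(q + ½dt·q⊗(0,ω)) = (0.4299, 0.4609, 0.6115, -0.4784)

p' = (-1.6880, 0.5640, -1.6880)
q' = (0.4299, 0.4609, 0.6115, -0.4784)
v' = (-1.2013, -1.7453, 1.3600)
ω' = (-0.7584, 1.0955, -1.2872)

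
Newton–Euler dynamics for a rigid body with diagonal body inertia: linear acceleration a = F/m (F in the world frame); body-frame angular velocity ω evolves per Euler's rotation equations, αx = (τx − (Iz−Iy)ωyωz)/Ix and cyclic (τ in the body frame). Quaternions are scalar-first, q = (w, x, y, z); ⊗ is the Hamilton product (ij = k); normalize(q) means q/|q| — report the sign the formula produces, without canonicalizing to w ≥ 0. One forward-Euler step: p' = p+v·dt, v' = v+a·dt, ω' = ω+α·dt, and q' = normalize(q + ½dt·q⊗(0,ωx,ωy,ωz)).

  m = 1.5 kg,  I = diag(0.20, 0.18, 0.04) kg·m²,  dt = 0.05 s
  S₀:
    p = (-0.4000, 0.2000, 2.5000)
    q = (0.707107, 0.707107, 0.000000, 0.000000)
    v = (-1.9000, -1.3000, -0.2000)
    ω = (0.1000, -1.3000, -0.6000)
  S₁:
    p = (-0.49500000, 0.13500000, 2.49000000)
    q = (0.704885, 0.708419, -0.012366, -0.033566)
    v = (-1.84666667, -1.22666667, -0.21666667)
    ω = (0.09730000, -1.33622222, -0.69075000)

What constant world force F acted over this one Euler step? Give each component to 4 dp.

F = (1.6000, 2.2000, -0.5000)

velocity change Δv = (0.05333333, 0.07333333, -0.01666667)
m·(v₁−v₀)/dt = (1.6000, 2.2000, -0.5000)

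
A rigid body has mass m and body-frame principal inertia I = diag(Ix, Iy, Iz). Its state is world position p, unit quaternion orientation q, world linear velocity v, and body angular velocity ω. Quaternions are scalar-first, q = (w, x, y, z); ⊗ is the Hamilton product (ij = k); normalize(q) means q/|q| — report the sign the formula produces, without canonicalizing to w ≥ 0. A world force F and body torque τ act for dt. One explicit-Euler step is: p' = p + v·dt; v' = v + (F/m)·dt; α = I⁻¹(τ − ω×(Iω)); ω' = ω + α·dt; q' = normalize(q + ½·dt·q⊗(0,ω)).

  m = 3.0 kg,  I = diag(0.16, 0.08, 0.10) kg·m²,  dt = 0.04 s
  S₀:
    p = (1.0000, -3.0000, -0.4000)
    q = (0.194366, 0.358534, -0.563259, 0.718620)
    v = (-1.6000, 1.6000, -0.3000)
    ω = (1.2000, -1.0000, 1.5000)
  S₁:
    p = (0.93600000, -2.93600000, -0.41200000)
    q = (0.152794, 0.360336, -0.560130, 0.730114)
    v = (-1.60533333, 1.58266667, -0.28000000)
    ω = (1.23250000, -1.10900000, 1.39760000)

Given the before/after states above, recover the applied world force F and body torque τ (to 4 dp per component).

Δω = ω₁−ω₀ = (0.03250000, -0.10900000, -0.10240000)
gyro term ω₀×Iω₀ = (-0.0300, 0.1080, 0.0960)
I·α + gyro = (0.1000, -0.1100, -0.1600)
velocity change Δv = (-0.00533333, -0.01733333, 0.02000000)
applied force F = (-0.4000, -1.3000, 1.5000)

F = (-0.4000, -1.3000, 1.5000)
τ = (0.1000, -0.1100, -0.1600)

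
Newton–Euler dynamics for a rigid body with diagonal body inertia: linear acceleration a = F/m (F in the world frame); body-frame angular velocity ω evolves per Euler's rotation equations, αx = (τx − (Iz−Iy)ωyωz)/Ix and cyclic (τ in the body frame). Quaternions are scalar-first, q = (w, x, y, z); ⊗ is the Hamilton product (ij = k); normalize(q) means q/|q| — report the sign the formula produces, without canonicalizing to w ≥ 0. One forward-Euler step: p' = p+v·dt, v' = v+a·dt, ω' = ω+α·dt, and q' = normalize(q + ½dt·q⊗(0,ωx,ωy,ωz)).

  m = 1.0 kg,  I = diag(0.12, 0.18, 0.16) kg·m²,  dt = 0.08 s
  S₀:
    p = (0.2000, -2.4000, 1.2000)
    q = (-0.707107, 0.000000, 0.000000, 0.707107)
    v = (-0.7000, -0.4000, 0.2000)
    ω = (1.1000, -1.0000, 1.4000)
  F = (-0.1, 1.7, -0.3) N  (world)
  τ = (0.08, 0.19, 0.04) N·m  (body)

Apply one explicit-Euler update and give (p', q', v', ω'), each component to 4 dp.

p' = (0.1440, -2.4320, 1.2160)
q' = (-0.7442, -0.0028, 0.0592, 0.6653)
v' = (-0.7080, -0.2640, 0.1760)
ω' = (1.1347, -0.8882, 1.4530)

p' = p + v·dt = (0.1440, -2.4320, 1.2160)
v + (F/m)dt = (-0.7080, -0.2640, 0.1760)
gyro term ω×Iω = (0.0280, -0.0616, -0.0660)
(τ − ω×Iω)/I = (0.4333, 1.3978, 0.6625)
ω + α·dt = (1.1347, -0.8882, 1.4530)
q⊗(0,ω) = (-0.9899498, -0.0707107, 1.4849247, -0.9899498)
q' = normalize(q + ½dt·q⊗(0,ω)) = (-0.7442, -0.0028, 0.0592, 0.6653)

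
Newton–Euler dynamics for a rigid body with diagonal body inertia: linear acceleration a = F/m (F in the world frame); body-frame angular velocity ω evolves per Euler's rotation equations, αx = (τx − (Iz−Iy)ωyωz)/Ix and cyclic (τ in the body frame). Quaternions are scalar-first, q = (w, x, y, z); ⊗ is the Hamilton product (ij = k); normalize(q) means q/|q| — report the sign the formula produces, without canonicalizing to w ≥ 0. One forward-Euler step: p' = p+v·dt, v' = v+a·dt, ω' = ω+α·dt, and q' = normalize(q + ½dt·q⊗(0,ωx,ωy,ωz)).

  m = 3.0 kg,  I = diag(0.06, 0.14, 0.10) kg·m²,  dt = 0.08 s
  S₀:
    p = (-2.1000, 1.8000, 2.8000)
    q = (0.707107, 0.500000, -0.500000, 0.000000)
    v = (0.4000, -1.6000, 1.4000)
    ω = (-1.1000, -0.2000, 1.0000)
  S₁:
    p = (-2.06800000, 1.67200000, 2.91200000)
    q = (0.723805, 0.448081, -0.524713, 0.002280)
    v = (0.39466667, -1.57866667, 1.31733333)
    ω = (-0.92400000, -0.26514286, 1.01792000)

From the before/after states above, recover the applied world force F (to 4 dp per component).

F = (-0.2000, 0.8000, -3.1000)

velocity change Δv = (-0.00533333, 0.02133333, -0.08266667)
F = m·Δv/dt = (-0.2000, 0.8000, -3.1000)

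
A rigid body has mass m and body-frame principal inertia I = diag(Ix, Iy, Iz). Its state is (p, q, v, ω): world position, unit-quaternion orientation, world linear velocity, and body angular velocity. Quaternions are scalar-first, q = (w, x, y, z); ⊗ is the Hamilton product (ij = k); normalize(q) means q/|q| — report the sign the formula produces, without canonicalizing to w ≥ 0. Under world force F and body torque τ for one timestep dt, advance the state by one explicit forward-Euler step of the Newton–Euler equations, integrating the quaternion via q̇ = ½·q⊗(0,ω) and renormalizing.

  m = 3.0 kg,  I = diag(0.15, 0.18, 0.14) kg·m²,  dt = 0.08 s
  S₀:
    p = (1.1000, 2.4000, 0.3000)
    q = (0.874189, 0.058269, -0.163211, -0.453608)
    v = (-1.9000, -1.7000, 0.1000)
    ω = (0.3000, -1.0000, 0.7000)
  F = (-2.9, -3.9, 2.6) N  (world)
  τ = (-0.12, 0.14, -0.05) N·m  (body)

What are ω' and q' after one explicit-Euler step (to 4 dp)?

ω' = (0.2211, -0.9387, 0.6766)
q' = (0.8786, 0.0460, -0.2050, -0.4290)

ω×(Iω) gyroscopic = (0.0280, 0.0021, -0.0090)
α = I⁻¹(τ − ω×Iω) = (-0.9867, 0.7661, -0.2929)
ω' = ω + α·dt = (0.2211, -0.9387, 0.6766)
q⊗(0,ω) = (0.1368339, -0.3055990, -1.0510597, 0.6026266)
updated quaternion q' = (0.8786, 0.0460, -0.2050, -0.4290)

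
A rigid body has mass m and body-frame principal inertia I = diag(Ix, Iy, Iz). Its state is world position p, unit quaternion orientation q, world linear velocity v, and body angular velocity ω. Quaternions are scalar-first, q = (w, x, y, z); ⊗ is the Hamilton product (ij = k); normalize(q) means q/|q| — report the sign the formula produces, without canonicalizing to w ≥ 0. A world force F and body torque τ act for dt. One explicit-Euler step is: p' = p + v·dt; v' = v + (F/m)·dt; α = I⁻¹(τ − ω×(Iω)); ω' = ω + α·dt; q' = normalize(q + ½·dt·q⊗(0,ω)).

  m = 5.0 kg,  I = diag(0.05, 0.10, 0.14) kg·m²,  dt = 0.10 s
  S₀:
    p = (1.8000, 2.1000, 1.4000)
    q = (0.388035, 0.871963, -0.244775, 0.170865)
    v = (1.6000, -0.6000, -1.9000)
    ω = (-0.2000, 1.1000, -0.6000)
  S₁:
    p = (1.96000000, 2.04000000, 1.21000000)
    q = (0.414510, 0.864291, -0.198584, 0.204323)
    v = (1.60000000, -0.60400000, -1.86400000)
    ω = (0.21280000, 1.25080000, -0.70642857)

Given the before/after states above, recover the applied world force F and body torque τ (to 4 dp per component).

rate change Δω = (0.41280000, 0.15080000, -0.10642857)
precession coupling = (-0.0264, -0.0108, -0.0110)
I·α + gyro = (0.1800, 0.1400, -0.1600)
velocity change Δv = (0.00000000, -0.00400000, 0.03600000)
m·(v₁−v₀)/dt = (0.0000, -0.2000, 1.8000)

F = (0.0000, -0.2000, 1.8000)
τ = (0.1800, 0.1400, -0.1600)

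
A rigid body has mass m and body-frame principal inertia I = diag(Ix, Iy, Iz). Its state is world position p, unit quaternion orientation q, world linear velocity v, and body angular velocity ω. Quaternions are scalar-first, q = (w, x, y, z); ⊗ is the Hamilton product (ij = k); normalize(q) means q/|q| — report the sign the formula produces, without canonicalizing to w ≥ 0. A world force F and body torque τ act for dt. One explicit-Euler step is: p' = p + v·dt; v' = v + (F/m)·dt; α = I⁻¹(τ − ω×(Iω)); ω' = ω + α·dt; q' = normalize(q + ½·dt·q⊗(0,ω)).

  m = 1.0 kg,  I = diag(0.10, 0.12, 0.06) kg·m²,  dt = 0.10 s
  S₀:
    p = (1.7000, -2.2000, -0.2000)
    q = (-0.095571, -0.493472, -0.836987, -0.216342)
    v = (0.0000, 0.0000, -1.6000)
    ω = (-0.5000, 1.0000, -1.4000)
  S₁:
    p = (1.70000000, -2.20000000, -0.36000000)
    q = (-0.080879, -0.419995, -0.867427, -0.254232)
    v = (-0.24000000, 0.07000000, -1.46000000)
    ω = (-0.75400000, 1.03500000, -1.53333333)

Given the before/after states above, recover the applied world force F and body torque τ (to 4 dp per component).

Δω = ω₁−ω₀ = (-0.25400000, 0.03500000, -0.13333333)
I·α + gyro = (-0.1700, 0.0700, -0.0900)
velocity change Δv = (-0.24000000, 0.07000000, 0.14000000)
F = m·Δv/dt = (-2.4000, 0.7000, 1.4000)

F = (-2.4000, 0.7000, 1.4000)
τ = (-0.1700, 0.0700, -0.0900)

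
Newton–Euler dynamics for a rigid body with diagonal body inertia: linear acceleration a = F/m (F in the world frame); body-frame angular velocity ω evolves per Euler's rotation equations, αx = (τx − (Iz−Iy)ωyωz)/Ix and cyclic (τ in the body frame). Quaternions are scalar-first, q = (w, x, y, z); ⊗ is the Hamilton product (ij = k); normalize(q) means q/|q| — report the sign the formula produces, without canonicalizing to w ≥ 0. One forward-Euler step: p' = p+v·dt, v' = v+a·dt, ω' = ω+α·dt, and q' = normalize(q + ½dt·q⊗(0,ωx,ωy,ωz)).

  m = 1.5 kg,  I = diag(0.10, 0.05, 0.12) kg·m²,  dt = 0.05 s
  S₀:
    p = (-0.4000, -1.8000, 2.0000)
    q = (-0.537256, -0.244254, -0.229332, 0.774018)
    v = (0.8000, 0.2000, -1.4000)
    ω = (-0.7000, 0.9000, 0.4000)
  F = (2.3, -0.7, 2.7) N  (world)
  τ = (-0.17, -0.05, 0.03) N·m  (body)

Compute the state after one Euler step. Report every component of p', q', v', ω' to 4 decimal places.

p' = (-0.3600, -1.7900, 1.9300)
q' = (-0.5439, -0.2544, -0.2524, 0.7588)
v' = (0.8767, 0.1767, -1.3100)
ω' = (-0.7976, 0.8444, 0.3994)

precession coupling ω×(Iω) = (0.0252, 0.0056, 0.0315)
angular accel α = (-1.9520, -1.1120, -0.0125)
ω' = ω + α·dt = (-0.7976, 0.8444, 0.3994)
2q̇ = q⊗(0,ω) = (-0.2741862, -0.4122698, -0.9276414, -0.5952634)
updated quaternion q' = (-0.5439, -0.2544, -0.2524, 0.7588)
a = (1.5333, -0.4667, 1.8000)
new position p' = (-0.3600, -1.7900, 1.9300)
new velocity v' = (0.8767, 0.1767, -1.3100)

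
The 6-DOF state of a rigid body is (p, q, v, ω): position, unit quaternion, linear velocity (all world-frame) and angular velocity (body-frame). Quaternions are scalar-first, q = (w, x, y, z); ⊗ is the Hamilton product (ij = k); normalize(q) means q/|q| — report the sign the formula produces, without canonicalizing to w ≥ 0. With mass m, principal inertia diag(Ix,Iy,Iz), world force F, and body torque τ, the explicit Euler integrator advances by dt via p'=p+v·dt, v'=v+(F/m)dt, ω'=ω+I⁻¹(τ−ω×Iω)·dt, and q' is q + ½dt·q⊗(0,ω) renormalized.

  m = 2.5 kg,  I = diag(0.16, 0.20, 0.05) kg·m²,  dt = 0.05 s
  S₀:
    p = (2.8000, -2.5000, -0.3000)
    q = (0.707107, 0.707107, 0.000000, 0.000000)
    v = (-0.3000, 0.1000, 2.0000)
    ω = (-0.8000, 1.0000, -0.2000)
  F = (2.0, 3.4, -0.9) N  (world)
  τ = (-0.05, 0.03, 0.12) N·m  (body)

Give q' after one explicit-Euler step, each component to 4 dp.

q' = (0.7209, 0.6926, 0.0212, 0.0141)

2q̇ = q⊗(0,ω) = (0.5656856, -0.5656856, 0.8485284, 0.5656856)
updated quaternion q' = (0.7209, 0.6926, 0.0212, 0.0141)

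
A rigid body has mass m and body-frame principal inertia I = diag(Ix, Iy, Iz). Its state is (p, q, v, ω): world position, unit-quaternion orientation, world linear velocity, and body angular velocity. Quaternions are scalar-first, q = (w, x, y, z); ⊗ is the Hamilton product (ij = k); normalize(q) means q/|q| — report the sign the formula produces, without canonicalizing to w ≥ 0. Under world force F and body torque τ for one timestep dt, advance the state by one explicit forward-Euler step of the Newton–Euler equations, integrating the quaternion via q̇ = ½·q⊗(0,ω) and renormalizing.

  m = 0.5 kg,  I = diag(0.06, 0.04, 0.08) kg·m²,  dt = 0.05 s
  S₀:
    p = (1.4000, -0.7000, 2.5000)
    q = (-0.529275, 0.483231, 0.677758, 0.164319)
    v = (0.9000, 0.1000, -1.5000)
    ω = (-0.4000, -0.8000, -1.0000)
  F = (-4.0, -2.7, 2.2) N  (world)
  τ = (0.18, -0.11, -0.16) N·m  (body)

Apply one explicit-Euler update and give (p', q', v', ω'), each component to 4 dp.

p' = (1.4450, -0.6950, 2.4250)
q' = (-0.5065, 0.4746, 0.6984, 0.1746)
v' = (0.5000, -0.1700, -1.2800)
ω' = (-0.2767, -0.9275, -1.0960)

p' = p + v·dt = (1.4450, -0.6950, 2.4250)
v + (F/m)dt = (0.5000, -0.1700, -1.2800)
(τ − ω×Iω)/I = (2.4667, -2.5500, -1.9200)
ω + α·dt = (-0.2767, -0.9275, -1.0960)
Hamilton product q⊗(0,ω) = (0.8998178, -0.3345928, 0.8409234, 0.4137934)
updated quaternion q' = (-0.5065, 0.4746, 0.6984, 0.1746)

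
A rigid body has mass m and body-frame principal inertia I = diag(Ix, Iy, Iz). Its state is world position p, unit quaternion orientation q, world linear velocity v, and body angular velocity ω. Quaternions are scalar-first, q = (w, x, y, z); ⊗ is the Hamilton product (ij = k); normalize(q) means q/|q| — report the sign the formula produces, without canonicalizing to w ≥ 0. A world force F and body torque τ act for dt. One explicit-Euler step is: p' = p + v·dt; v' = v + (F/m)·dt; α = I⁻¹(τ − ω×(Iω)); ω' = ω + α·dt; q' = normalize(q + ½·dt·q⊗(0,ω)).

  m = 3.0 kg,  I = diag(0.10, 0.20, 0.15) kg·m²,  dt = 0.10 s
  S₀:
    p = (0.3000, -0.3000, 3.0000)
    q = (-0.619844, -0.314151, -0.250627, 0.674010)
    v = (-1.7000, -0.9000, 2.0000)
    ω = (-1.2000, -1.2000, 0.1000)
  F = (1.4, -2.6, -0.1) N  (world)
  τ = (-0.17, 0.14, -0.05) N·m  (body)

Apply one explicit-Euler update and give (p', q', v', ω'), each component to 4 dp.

a = F/m = (0.4667, -0.8667, -0.0333)
new position p' = (0.1300, -0.3900, 3.2000)
v + (F/m)dt = (-1.6533, -0.9867, 1.9967)
angular accel α = (-1.7600, 0.6700, -1.2933)
ω' = ω + α·dt = (-1.3760, -1.1330, -0.0293)
q⊗(0,ω) = (-0.7451346, 1.5275621, -0.0335841, 0.0142444)
q' = normalize(q + ½dt·q⊗(0,ω)) = (-0.6547, -0.2369, -0.2514, 0.6723)

p' = (0.1300, -0.3900, 3.2000)
q' = (-0.6547, -0.2369, -0.2514, 0.6723)
v' = (-1.6533, -0.9867, 1.9967)
ω' = (-1.3760, -1.1330, -0.0293)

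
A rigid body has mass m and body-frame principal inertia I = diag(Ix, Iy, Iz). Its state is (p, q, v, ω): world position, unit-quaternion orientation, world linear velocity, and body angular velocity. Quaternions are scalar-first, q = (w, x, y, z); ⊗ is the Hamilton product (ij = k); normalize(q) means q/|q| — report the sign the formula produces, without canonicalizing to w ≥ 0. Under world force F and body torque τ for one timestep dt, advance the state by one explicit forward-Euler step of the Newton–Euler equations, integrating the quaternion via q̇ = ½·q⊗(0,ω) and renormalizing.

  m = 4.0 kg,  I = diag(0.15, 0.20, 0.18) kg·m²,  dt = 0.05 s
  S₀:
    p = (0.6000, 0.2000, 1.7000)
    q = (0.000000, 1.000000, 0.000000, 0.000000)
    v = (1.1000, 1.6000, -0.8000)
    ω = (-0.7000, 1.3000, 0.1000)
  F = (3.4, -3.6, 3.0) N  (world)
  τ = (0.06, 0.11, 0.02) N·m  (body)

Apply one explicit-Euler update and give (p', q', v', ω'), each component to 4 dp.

p' = (0.6550, 0.2800, 1.6600)
q' = (0.0175, 0.9993, -0.0025, 0.0325)
v' = (1.1425, 1.5550, -0.7625)
ω' = (-0.6791, 1.3270, 0.1182)

a = (0.8500, -0.9000, 0.7500)
p' = p + v·dt = (0.6550, 0.2800, 1.6600)
new velocity v' = (1.1425, 1.5550, -0.7625)
gyro term ω×Iω = (-0.0026, 0.0021, -0.0455)
angular accel α = (0.4173, 0.5395, 0.3639)
ω + α·dt = (-0.6791, 1.3270, 0.1182)
Hamilton product q⊗(0,ω) = (0.7000000, 0.0000000, -0.1000000, 1.3000000)
updated quaternion q' = (0.0175, 0.9993, -0.0025, 0.0325)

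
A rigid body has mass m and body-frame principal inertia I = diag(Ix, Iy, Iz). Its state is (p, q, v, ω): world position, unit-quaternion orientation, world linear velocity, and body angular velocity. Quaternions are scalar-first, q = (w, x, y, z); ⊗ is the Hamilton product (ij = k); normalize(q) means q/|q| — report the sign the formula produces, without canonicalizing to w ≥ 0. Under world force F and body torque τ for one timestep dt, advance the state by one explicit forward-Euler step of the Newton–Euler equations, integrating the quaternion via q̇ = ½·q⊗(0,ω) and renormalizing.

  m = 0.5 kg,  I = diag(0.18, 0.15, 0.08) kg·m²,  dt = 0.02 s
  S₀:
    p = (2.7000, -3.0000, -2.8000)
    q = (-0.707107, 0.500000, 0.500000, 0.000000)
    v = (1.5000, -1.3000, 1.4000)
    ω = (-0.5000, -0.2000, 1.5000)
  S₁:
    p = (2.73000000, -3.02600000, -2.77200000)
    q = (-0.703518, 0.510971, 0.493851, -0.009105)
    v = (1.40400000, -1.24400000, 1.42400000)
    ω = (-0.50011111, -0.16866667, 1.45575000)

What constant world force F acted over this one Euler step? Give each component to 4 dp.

Δv = v₁−v₀ = (-0.09600000, 0.05600000, 0.02400000)
applied force F = (-2.4000, 1.4000, 0.6000)

F = (-2.4000, 1.4000, 0.6000)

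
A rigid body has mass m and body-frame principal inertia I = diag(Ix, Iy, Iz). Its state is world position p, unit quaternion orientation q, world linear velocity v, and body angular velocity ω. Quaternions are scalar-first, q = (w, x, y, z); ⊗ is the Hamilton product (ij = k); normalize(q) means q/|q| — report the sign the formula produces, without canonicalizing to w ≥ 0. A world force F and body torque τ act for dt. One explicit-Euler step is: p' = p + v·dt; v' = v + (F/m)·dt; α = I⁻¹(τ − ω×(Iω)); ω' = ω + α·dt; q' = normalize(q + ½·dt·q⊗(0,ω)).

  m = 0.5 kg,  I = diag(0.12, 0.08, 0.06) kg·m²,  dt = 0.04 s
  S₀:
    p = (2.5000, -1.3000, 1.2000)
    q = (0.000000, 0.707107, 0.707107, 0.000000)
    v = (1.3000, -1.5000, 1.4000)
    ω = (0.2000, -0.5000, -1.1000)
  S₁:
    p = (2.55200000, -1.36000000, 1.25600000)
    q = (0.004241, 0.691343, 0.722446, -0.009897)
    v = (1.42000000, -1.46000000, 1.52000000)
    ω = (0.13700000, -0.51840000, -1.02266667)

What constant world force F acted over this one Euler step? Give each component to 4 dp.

Δv = v₁−v₀ = (0.12000000, 0.04000000, 0.12000000)
F = m·Δv/dt = (1.5000, 0.5000, 1.5000)

F = (1.5000, 0.5000, 1.5000)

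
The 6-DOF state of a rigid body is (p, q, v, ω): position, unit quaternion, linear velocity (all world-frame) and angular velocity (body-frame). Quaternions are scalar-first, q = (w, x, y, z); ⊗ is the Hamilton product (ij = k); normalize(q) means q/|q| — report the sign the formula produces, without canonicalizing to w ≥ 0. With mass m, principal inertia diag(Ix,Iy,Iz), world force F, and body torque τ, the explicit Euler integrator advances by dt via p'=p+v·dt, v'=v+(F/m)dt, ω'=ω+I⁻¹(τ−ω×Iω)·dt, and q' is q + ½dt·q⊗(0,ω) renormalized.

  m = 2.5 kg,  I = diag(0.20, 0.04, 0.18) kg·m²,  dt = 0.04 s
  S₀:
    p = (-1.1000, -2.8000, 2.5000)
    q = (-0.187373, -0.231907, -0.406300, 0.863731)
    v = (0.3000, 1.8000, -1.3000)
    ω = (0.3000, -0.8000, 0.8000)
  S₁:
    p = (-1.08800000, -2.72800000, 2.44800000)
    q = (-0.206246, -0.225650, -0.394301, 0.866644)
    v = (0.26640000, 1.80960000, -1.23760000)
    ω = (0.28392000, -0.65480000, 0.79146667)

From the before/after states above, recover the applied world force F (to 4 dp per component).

Δv = v₁−v₀ = (-0.03360000, 0.00960000, 0.06240000)
F = m·Δv/dt = (-2.1000, 0.6000, 3.9000)

F = (-2.1000, 0.6000, 3.9000)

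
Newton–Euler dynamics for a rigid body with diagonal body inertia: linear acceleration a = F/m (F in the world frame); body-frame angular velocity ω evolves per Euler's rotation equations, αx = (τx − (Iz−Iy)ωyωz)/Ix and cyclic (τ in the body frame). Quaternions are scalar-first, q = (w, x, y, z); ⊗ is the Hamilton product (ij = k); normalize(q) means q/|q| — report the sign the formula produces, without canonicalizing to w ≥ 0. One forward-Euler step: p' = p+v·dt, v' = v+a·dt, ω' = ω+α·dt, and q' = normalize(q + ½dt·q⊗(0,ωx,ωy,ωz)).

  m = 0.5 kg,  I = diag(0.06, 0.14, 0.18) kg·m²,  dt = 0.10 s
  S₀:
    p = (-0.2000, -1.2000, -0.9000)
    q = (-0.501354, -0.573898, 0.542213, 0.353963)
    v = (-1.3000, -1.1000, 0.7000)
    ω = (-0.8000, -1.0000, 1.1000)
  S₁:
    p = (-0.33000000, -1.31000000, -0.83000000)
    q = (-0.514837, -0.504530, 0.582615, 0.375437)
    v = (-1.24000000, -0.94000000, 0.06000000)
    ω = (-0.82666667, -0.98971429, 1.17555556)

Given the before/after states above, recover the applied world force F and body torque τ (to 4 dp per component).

F = (0.3000, 0.8000, -3.2000)
τ = (-0.0600, 0.1200, 0.2000)

rate change Δω = (-0.02666667, 0.01028571, 0.07555556)
τ = I·(Δω/dt) + ω₀×(Iω₀) = (-0.0600, 0.1200, 0.2000)
v₁ − v₀ = (0.06000000, 0.16000000, -0.64000000)
m·(v₁−v₀)/dt = (0.3000, 0.8000, -3.2000)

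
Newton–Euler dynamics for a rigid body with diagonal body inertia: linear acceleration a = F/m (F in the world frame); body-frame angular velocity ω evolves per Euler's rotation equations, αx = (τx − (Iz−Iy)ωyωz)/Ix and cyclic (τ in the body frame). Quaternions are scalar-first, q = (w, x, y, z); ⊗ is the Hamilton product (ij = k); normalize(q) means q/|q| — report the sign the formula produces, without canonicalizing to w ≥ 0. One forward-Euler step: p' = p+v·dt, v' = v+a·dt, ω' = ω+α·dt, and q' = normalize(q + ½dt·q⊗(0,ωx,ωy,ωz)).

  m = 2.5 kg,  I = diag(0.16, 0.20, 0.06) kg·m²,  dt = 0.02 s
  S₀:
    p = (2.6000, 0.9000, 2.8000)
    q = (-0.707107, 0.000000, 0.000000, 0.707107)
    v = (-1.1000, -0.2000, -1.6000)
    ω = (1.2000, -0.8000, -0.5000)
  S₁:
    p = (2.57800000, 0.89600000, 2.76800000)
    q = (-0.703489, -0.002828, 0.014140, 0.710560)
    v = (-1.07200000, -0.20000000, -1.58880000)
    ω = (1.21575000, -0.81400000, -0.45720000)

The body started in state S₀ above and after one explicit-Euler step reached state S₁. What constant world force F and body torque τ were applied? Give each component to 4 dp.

F = (3.5000, 0.0000, 1.4000)
τ = (0.0700, -0.2000, 0.0900)

velocity change Δv = (0.02800000, 0.00000000, 0.01120000)
applied force F = (3.5000, 0.0000, 1.4000)
Δω = ω₁−ω₀ = (0.01575000, -0.01400000, 0.04280000)
gyro term ω₀×Iω₀ = (-0.0560, -0.0600, -0.0384)
τ = I·(Δω/dt) + ω₀×(Iω₀) = (0.0700, -0.2000, 0.0900)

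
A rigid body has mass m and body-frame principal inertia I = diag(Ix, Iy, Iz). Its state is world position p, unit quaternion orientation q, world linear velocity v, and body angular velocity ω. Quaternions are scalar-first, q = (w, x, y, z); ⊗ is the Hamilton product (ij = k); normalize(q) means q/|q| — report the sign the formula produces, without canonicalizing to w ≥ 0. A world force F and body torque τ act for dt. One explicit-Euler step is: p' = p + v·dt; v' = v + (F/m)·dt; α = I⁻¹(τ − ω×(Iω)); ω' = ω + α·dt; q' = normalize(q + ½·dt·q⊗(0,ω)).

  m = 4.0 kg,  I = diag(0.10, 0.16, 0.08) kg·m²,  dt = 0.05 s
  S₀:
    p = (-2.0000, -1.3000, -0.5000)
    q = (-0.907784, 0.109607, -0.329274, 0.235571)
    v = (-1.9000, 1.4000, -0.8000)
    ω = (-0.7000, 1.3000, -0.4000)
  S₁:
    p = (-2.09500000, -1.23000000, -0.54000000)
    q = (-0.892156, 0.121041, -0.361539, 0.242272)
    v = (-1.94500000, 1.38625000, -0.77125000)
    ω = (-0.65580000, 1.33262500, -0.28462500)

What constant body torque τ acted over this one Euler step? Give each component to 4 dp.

τ = (0.1300, 0.1100, 0.1300)

rate change Δω = (0.04420000, 0.03262500, 0.11537500)
I·α + gyro = (0.1300, 0.1100, 0.1300)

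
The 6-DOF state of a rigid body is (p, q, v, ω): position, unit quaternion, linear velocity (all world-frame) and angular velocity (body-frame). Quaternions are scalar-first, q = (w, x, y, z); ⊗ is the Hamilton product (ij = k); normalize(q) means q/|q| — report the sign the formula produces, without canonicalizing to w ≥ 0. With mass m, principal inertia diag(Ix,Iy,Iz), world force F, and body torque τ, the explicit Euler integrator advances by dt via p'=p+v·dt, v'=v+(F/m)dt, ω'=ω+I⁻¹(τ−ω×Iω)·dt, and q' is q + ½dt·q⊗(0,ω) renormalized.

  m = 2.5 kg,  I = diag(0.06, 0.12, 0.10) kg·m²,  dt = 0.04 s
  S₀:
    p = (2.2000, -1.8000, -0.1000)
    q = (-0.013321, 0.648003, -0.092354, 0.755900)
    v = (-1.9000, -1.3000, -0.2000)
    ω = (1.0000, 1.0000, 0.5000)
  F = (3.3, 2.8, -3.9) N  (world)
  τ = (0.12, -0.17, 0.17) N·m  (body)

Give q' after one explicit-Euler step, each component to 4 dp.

2q̇ = q⊗(0,ω) = (-0.9335990, -0.8153980, 0.4185775, 0.7336965)
updated quaternion q' = (-0.0320, 0.6314, -0.0839, 0.7702)

q' = (-0.0320, 0.6314, -0.0839, 0.7702)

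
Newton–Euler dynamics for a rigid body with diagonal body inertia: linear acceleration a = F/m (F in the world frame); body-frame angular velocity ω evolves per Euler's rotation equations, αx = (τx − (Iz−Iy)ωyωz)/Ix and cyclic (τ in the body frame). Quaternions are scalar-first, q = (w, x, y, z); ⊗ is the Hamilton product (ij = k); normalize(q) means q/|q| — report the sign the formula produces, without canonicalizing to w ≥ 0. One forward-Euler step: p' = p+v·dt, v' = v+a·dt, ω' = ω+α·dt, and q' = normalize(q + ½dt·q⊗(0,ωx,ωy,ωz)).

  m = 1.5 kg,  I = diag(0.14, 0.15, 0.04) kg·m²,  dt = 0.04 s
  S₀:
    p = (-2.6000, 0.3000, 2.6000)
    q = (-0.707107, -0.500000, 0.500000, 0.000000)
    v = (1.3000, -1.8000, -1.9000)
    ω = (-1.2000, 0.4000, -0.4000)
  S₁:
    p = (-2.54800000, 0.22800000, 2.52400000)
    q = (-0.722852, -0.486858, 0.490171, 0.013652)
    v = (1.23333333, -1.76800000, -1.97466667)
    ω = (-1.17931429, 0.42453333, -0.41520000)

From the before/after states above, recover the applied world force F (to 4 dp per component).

F = (-2.5000, 1.2000, -2.8000)

Δv = v₁−v₀ = (-0.06666667, 0.03200000, -0.07466667)
applied force F = (-2.5000, 1.2000, -2.8000)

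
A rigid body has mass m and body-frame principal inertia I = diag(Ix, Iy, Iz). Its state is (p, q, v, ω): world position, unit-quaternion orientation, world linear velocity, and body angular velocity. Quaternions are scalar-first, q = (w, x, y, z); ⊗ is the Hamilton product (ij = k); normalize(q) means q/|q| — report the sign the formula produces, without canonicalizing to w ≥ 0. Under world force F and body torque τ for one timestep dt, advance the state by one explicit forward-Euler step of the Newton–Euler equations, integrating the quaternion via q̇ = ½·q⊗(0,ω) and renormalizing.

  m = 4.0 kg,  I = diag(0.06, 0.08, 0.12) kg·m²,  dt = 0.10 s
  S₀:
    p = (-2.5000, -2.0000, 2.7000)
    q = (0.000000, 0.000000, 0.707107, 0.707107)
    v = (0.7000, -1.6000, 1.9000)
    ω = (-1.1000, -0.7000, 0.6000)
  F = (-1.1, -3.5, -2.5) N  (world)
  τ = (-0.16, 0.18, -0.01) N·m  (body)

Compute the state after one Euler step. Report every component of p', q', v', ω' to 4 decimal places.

p' = (-2.4300, -2.1600, 2.8900)
q' = (0.0035, 0.0458, 0.6665, 0.7441)
v' = (0.6725, -1.6875, 1.8375)
ω' = (-1.3387, -0.5245, 0.5788)

α = I⁻¹(τ − ω×Iω) = (-2.3867, 1.7550, -0.2117)
ω' = ω + α·dt = (-1.3387, -0.5245, 0.5788)
2q̇ = q⊗(0,ω) = (0.0707107, 0.9192391, -0.7778177, 0.7778177)
updated quaternion q' = (0.0035, 0.0458, 0.6665, 0.7441)
linear accel F/m = (-0.2750, -0.8750, -0.6250)
new position p' = (-2.4300, -2.1600, 2.8900)
v' = v + a·dt = (0.6725, -1.6875, 1.8375)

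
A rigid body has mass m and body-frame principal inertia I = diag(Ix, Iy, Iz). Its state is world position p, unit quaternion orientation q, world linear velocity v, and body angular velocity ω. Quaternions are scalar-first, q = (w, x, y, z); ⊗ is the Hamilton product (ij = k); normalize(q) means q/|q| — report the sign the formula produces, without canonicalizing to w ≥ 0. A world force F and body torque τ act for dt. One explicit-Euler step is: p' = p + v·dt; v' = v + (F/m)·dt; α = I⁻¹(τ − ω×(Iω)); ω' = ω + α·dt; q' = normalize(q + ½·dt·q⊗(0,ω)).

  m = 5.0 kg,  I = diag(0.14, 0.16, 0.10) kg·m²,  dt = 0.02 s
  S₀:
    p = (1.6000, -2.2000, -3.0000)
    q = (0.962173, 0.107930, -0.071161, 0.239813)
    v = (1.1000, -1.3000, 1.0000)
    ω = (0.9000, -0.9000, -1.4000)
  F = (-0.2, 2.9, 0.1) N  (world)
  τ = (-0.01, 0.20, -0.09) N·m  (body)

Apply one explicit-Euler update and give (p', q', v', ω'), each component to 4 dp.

p' = (1.6220, -2.2260, -2.9800)
q' = (0.9637, 0.1197, -0.0761, 0.2260)
v' = (1.0992, -1.2884, 1.0004)
ω' = (0.9094, -0.8687, -1.4148)

linear accel F/m = (-0.0400, 0.5800, 0.0200)
p + v·dt = (1.6220, -2.2260, -2.9800)
v + (F/m)dt = (1.0992, -1.2884, 1.0004)
α = I⁻¹(τ − ω×Iω) = (0.4686, 1.5650, -0.7380)
ω' = ω + α·dt = (0.9094, -0.8687, -1.4148)
Hamilton product q⊗(0,ω) = (0.1745563, 1.1814128, -0.4990220, -1.3801343)
updated quaternion q' = (0.9637, 0.1197, -0.0761, 0.2260)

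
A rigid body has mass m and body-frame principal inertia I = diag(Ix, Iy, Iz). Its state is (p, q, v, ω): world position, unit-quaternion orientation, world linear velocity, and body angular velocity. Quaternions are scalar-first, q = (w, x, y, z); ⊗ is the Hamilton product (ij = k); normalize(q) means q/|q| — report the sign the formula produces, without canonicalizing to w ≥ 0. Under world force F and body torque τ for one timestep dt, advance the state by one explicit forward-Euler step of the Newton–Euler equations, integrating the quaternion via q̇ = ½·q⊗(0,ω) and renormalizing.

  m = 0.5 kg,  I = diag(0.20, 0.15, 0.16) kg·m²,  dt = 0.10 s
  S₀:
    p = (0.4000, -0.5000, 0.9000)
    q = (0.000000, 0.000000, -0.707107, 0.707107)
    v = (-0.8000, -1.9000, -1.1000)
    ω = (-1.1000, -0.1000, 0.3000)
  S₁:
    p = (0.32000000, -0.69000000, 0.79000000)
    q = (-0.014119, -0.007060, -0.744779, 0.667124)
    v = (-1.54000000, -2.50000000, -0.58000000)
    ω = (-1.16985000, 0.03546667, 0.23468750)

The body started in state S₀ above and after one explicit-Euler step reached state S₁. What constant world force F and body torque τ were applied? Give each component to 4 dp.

F = (-3.7000, -3.0000, 2.6000)
τ = (-0.1400, 0.1900, -0.1100)

v₁ − v₀ = (-0.74000000, -0.60000000, 0.52000000)
m·(v₁−v₀)/dt = (-3.7000, -3.0000, 2.6000)
Δω = ω₁−ω₀ = (-0.06985000, 0.13546667, -0.06531250)
τ = I·(Δω/dt) + ω₀×(Iω₀) = (-0.1400, 0.1900, -0.1100)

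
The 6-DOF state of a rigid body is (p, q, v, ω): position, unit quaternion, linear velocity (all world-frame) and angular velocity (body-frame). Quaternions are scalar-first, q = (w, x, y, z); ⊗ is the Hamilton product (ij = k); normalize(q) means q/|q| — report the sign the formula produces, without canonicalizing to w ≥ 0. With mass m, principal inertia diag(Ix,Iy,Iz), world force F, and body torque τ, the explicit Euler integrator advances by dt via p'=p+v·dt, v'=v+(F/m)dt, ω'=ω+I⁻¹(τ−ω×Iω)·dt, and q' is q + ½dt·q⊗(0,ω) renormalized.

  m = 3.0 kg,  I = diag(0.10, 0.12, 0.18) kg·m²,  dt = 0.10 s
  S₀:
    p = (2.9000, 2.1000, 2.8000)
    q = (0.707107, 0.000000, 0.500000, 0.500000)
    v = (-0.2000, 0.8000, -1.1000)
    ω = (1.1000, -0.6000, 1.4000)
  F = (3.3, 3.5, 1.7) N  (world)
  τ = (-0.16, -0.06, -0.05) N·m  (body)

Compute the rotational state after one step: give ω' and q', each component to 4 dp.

ω' = (0.9904, -0.5473, 1.3796)
q' = (0.6841, 0.0885, 0.5041, 0.5197)

precession coupling ω×(Iω) = (-0.0504, -0.1232, -0.0132)
angular accel α = (-1.0960, 0.5267, -0.2044)
ω + α·dt = (0.9904, -0.5473, 1.3796)
q⊗(0,ω) = (-0.4000000, 1.7778177, 0.1257358, 0.4399498)
updated quaternion q' = (0.6841, 0.0885, 0.5041, 0.5197)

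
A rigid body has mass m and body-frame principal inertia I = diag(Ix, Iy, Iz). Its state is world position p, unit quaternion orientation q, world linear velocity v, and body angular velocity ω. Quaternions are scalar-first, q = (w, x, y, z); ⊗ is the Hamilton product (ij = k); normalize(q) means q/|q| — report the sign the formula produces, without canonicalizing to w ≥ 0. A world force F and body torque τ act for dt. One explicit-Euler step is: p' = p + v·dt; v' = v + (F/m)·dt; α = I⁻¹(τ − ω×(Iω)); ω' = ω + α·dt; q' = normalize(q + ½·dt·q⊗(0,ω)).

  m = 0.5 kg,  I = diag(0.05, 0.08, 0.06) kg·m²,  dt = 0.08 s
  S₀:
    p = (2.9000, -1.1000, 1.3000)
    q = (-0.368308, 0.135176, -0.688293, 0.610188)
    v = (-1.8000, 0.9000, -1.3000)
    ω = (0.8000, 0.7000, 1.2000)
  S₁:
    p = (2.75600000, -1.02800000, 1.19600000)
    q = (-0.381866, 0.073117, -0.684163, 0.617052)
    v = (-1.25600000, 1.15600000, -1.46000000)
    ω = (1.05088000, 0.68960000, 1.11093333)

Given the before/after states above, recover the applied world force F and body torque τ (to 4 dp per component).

Δv = v₁−v₀ = (0.54400000, 0.25600000, -0.16000000)
applied force F = (3.4000, 1.6000, -1.0000)
rate change Δω = (0.25088000, -0.01040000, -0.08906667)
I·α + gyro = (0.1400, -0.0200, -0.0500)

F = (3.4000, 1.6000, -1.0000)
τ = (0.1400, -0.0200, -0.0500)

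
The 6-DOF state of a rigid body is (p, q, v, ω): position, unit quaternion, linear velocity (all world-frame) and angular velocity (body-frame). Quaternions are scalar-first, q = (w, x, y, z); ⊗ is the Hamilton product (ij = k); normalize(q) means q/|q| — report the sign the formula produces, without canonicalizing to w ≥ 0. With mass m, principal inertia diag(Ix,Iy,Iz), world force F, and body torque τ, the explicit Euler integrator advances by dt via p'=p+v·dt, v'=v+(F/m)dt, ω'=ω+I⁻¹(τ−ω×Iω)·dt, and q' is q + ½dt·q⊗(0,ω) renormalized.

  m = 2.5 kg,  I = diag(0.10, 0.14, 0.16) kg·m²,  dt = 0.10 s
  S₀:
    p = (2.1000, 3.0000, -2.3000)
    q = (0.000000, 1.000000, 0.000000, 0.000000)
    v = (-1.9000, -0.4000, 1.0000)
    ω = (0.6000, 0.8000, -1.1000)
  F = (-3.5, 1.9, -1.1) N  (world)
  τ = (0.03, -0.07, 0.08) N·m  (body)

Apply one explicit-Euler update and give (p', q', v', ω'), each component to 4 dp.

p + v·dt = (1.9100, 2.9600, -2.2000)
v' = v + a·dt = (-2.0400, -0.3240, 0.9560)
ω×(Iω) gyroscopic = (-0.0176, 0.0396, 0.0192)
α = I⁻¹(τ − ω×Iω) = (0.4760, -0.7829, 0.3800)
ω' = ω + α·dt = (0.6476, 0.7217, -1.0620)
q⊗(0,ω) = (-0.6000000, 0.0000000, 1.1000000, 0.8000000)
updated quaternion q' = (-0.0299, 0.9972, 0.0548, 0.0399)

p' = (1.9100, 2.9600, -2.2000)
q' = (-0.0299, 0.9972, 0.0548, 0.0399)
v' = (-2.0400, -0.3240, 0.9560)
ω' = (0.6476, 0.7217, -1.0620)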